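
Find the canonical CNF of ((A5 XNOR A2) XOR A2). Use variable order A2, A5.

(A2 OR NOT A5) AND (NOT A2 OR NOT A5)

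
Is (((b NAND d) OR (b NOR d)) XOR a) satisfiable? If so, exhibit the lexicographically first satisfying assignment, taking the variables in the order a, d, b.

a=0, d=0, b=0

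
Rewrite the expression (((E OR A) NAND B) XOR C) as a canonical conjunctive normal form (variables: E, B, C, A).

(E OR B OR NOT C OR A) AND (E OR B OR NOT C OR NOT A) AND (E OR NOT B OR C OR NOT A) AND (E OR NOT B OR NOT C OR A) AND (NOT E OR B OR NOT C OR A) AND (NOT E OR B OR NOT C OR NOT A) AND (NOT E OR NOT B OR C OR A) AND (NOT E OR NOT B OR C OR NOT A)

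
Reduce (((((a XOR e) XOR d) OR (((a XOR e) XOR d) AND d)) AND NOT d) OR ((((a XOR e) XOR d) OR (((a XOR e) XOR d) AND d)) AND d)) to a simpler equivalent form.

By distribution ((E AND v) OR (E AND NOT v) = E) then absorption (E OR (E AND v) = E):
= ((a XOR e) XOR d)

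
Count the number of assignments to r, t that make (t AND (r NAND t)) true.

Satisfying assignments: (0,1)
Count: 1 out of 4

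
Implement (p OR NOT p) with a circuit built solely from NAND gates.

((p NAND p) NAND ((p NAND p) NAND (p NAND p)))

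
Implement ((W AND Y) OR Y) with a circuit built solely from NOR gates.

((((W NOR W) NOR (Y NOR Y)) NOR Y) NOR (((W NOR W) NOR (Y NOR Y)) NOR Y))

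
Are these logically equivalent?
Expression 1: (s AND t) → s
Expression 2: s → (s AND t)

No, Converse is not equivalent to original (counterexample: q=0, t=0, s=1)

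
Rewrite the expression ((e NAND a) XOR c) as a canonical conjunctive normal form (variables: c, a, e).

(c OR NOT a OR NOT e) AND (NOT c OR a OR e) AND (NOT c OR a OR NOT e) AND (NOT c OR NOT a OR e)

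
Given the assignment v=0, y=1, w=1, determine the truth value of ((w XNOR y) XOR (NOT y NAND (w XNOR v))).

Substituting: ((1 XNOR 1) XOR (NOT 1 NAND (1 XNOR 0)))
= 0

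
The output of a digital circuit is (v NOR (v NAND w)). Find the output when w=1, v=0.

Substituting: (0 NOR (0 NAND 1))
= 0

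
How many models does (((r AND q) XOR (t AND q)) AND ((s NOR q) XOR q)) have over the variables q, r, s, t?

Satisfying assignments: (1,0,0,1), (1,0,1,1), (1,1,0,0), (1,1,1,0)
Count: 4 out of 16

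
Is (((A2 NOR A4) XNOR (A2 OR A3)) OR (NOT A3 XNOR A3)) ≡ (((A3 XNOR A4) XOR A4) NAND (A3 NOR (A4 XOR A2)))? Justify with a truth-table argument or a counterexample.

No. Counterexample: with A4=0, A3=0, A2=1, Expression 1 = 0 but Expression 2 = 1.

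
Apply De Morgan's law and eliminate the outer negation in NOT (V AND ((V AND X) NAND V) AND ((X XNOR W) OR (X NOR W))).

NOT V OR NOT ((V AND X) NAND V) OR NOT ((X XNOR W) OR (X NOR W))
De Morgan's: NOT(AND of terms) = OR of negations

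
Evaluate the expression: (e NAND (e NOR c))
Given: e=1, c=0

Substituting: (1 NAND (1 NOR 0))
= 1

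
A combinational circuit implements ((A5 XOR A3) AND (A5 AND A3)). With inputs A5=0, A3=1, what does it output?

Substituting: ((0 XOR 1) AND (0 AND 1))
= 0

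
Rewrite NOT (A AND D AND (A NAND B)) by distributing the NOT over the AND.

NOT A OR NOT D OR NOT (A NAND B)
De Morgan's: NOT(AND of terms) = OR of negations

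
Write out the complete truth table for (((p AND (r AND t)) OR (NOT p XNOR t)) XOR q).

p | t | r | q | Output
----------------------
0 | 0 | 0 | 0 | 0
0 | 0 | 0 | 1 | 1
0 | 0 | 1 | 0 | 0
0 | 0 | 1 | 1 | 1
0 | 1 | 0 | 0 | 1
0 | 1 | 0 | 1 | 0
0 | 1 | 1 | 0 | 1
0 | 1 | 1 | 1 | 0
1 | 0 | 0 | 0 | 1
1 | 0 | 0 | 1 | 0
1 | 0 | 1 | 0 | 1
1 | 0 | 1 | 1 | 0
1 | 1 | 0 | 0 | 0
1 | 1 | 0 | 1 | 1
1 | 1 | 1 | 0 | 1
1 | 1 | 1 | 1 | 0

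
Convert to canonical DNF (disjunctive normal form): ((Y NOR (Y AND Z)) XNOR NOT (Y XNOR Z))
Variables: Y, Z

(NOT Y AND Z) OR (Y AND Z)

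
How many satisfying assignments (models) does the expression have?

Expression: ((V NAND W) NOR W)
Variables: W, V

No assignment satisfies the expression.
Count: 0 out of 4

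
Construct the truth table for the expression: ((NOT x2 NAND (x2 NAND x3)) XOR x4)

x4 | x3 | x2 | Output
---------------------
0 | 0 | 0 | 0
0 | 0 | 1 | 1
0 | 1 | 0 | 0
0 | 1 | 1 | 1
1 | 0 | 0 | 1
1 | 0 | 1 | 0
1 | 1 | 0 | 1
1 | 1 | 1 | 0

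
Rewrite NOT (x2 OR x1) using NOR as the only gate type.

(((x2 NOR x1) NOR (x2 NOR x1)) NOR ((x2 NOR x1) NOR (x2 NOR x1)))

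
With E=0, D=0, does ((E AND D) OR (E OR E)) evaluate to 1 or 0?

Substituting: ((0 AND 0) OR (0 OR 0))
= 0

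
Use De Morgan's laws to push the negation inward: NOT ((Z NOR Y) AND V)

NOT (Z NOR Y) OR NOT V
De Morgan's: NOT(AND of terms) = OR of negations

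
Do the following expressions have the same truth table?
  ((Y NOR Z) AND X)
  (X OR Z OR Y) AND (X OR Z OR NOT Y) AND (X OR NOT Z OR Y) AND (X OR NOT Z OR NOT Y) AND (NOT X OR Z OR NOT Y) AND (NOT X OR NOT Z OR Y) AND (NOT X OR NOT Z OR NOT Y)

Yes, they are equivalent — the two output columns agree on all 8 assignments:
X | Z | Y | Expression 1 | Expression 2
---------------------------------------
0 | 0 | 0 | 0 | 0
0 | 0 | 1 | 0 | 0
0 | 1 | 0 | 0 | 0
0 | 1 | 1 | 0 | 0
1 | 0 | 0 | 1 | 1
1 | 0 | 1 | 0 | 0
1 | 1 | 0 | 0 | 0
1 | 1 | 1 | 0 | 0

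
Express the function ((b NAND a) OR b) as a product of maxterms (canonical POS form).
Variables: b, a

ΠM() = TRUE (no maxterms)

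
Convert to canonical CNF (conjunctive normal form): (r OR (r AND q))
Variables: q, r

(q OR r) AND (NOT q OR r)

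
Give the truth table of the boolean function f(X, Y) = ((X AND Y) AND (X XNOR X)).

X | Y | Output
--------------
0 | 0 | 0
0 | 1 | 0
1 | 0 | 0
1 | 1 | 1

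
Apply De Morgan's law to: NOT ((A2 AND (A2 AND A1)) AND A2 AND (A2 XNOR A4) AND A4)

NOT (A2 AND (A2 AND A1)) OR NOT A2 OR NOT (A2 XNOR A4) OR NOT A4
De Morgan's: NOT(AND of terms) = OR of negations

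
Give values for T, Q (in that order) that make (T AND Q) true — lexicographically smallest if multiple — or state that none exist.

T=1, Q=1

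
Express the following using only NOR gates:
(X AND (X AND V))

((X NOR X) NOR (((X NOR X) NOR (V NOR V)) NOR ((X NOR X) NOR (V NOR V))))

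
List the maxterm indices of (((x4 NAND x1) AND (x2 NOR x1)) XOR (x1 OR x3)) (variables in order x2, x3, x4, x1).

ΠM(4, 6, 8, 10) = (x2 OR NOT x3 OR x4 OR x1) AND (x2 OR NOT x3 OR NOT x4 OR x1) AND (NOT x2 OR x3 OR x4 OR x1) AND (NOT x2 OR x3 OR NOT x4 OR x1)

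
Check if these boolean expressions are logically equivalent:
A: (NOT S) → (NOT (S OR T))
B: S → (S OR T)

No, Inverse is not equivalent to original (counterexample: T=1, S=0)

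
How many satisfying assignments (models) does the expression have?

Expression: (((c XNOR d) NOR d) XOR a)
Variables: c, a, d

Satisfying assignments: (0,1,0), (0,1,1), (1,0,0), (1,1,1)
Count: 4 out of 8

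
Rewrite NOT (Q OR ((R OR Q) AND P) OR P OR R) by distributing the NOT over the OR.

NOT Q AND NOT ((R OR Q) AND P) AND NOT P AND NOT R
De Morgan's: NOT(OR of terms) = AND of negations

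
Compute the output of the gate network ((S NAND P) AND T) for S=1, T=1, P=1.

Substituting: ((1 NAND 1) AND 1)
= 0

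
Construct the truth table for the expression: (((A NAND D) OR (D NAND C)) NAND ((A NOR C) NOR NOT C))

C | A | D | Output
------------------
0 | 0 | 0 | 1
0 | 0 | 1 | 1
0 | 1 | 0 | 1
0 | 1 | 1 | 1
1 | 0 | 0 | 0
1 | 0 | 1 | 0
1 | 1 | 0 | 0
1 | 1 | 1 | 1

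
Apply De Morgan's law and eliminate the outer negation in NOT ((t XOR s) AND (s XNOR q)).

NOT (t XOR s) OR NOT (s XNOR q)
De Morgan's: NOT(AND of terms) = OR of negations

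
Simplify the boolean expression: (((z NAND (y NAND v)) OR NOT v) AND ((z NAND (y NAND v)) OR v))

By distribution ((E OR v) AND (E OR NOT v) = E):
= (z NAND (y NAND v))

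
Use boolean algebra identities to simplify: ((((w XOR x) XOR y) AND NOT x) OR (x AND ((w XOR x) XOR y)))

By distribution ((E AND v) OR (E AND NOT v) = E):
= ((w XOR x) XOR y)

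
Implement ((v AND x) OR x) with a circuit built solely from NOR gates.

((((v NOR v) NOR (x NOR x)) NOR x) NOR (((v NOR v) NOR (x NOR x)) NOR x))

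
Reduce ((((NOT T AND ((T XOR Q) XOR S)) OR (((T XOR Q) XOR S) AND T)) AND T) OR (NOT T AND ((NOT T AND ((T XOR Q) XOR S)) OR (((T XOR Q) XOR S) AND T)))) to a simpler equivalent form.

By distribution ((E AND v) OR (E AND NOT v) = E) then distribution ((E AND v) OR (E AND NOT v) = E):
= ((T XOR Q) XOR S)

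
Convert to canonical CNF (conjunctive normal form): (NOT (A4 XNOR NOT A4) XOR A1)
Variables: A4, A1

(A4 OR NOT A1) AND (NOT A4 OR NOT A1)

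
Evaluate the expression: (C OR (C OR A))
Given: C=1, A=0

Substituting: (1 OR (1 OR 0))
= 1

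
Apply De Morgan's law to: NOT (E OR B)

NOT E AND NOT B
De Morgan's: NOT(OR of terms) = AND of negations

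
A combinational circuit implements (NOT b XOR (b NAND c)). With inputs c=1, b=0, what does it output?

Substituting: (NOT 0 XOR (0 NAND 1))
= 0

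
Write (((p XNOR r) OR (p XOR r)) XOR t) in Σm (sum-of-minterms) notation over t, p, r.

Σm(0, 1, 2, 3) = (NOT t AND NOT p AND NOT r) OR (NOT t AND NOT p AND r) OR (NOT t AND p AND NOT r) OR (NOT t AND p AND r)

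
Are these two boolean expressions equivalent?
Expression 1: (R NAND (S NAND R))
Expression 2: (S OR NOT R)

Yes, they are equivalent — the two output columns agree on all 4 assignments:
S | R | Expression 1 | Expression 2
-----------------------------------
0 | 0 | 1 | 1
0 | 1 | 0 | 0
1 | 0 | 1 | 1
1 | 1 | 1 | 1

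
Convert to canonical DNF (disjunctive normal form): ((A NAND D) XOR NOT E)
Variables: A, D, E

(NOT A AND NOT D AND E) OR (NOT A AND D AND E) OR (A AND NOT D AND E) OR (A AND D AND NOT E)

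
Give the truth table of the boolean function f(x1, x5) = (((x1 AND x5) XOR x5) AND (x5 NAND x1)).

x1 | x5 | Output
----------------
0 | 0 | 0
0 | 1 | 1
1 | 0 | 0
1 | 1 | 0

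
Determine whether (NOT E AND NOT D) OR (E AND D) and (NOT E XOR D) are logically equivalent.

Yes, they are equivalent — the two output columns agree on all 4 assignments:
E | D | Expression 1 | Expression 2
-----------------------------------
0 | 0 | 1 | 1
0 | 1 | 0 | 0
1 | 0 | 0 | 0
1 | 1 | 1 | 1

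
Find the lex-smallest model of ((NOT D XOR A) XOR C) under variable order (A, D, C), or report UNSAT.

A=0, D=0, C=0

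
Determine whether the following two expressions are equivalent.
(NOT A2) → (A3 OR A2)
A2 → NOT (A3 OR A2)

No, Inverse is not equivalent to original (counterexample: A2=0, A3=0)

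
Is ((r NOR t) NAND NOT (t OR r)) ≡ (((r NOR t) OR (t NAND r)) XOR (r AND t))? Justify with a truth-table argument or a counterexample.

No. Counterexample: with r=0, t=0, Expression 1 = 0 but Expression 2 = 1.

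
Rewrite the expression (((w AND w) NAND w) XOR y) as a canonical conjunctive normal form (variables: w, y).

(w OR NOT y) AND (NOT w OR y)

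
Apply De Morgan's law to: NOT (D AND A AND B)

NOT D OR NOT A OR NOT B
De Morgan's: NOT(AND of terms) = OR of negations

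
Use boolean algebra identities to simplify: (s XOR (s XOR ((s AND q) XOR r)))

By XOR self-cancellation ((E XOR v) XOR v = E):
= ((s AND q) XOR r)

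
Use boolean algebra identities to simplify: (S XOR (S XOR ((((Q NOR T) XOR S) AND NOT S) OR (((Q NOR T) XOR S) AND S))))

By XOR self-cancellation ((E XOR v) XOR v = E) then distribution ((E AND v) OR (E AND NOT v) = E):
= ((Q NOR T) XOR S)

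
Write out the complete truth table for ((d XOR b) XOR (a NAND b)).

d | b | a | Output
------------------
0 | 0 | 0 | 1
0 | 0 | 1 | 1
0 | 1 | 0 | 0
0 | 1 | 1 | 1
1 | 0 | 0 | 0
1 | 0 | 1 | 0
1 | 1 | 0 | 1
1 | 1 | 1 | 0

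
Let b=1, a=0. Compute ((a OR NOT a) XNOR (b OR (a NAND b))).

Substituting: ((0 OR NOT 0) XNOR (1 OR (0 NAND 1)))
= 1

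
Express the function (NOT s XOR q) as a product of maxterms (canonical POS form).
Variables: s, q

ΠM(1, 2) = (s OR NOT q) AND (NOT s OR q)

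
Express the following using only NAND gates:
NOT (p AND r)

(((p NAND r) NAND (p NAND r)) NAND ((p NAND r) NAND (p NAND r)))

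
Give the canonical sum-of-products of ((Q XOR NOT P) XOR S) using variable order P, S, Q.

Σm(0, 3, 5, 6) = (NOT P AND NOT S AND NOT Q) OR (NOT P AND S AND Q) OR (P AND NOT S AND Q) OR (P AND S AND NOT Q)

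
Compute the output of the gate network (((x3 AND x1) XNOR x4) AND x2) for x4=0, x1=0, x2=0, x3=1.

Substituting: (((1 AND 0) XNOR 0) AND 0)
= 0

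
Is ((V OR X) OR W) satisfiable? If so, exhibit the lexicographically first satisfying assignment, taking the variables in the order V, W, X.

V=0, W=0, X=1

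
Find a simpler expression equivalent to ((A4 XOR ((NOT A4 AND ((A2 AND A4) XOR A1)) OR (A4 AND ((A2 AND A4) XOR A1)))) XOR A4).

By XOR self-cancellation ((E XOR v) XOR v = E) then distribution ((E AND v) OR (E AND NOT v) = E):
= ((A2 AND A4) XOR A1)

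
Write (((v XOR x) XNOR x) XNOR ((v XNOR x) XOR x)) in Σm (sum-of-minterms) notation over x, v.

Σm(0, 1, 2, 3) = (NOT x AND NOT v) OR (NOT x AND v) OR (x AND NOT v) OR (x AND v)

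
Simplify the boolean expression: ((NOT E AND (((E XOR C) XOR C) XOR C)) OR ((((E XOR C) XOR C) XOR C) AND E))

By distribution ((E AND v) OR (E AND NOT v) = E) then XOR self-cancellation ((E XOR v) XOR v = E):
= (E XOR C)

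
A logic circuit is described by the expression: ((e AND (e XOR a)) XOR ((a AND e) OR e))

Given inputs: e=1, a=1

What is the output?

Substituting: ((1 AND (1 XOR 1)) XOR ((1 AND 1) OR 1))
= 1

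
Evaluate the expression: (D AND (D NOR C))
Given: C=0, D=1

Substituting: (1 AND (1 NOR 0))
= 0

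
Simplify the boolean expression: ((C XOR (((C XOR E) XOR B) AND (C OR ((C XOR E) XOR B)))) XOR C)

By XOR self-cancellation ((E XOR v) XOR v = E) then absorption (E AND (E OR v) = E):
= ((C XOR E) XOR B)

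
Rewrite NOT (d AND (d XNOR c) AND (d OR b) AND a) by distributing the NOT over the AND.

NOT d OR NOT (d XNOR c) OR NOT (d OR b) OR NOT a
De Morgan's: NOT(AND of terms) = OR of negations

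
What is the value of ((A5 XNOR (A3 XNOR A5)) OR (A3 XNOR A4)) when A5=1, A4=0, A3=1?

Substituting: ((1 XNOR (1 XNOR 1)) OR (1 XNOR 0))
= 1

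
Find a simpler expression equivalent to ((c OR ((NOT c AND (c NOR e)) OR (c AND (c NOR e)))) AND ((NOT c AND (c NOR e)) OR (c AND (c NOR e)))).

By absorption (E AND (E OR v) = E) then distribution ((E AND v) OR (E AND NOT v) = E):
= (c NOR e)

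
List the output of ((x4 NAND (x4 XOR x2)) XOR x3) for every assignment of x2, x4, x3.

x2 | x4 | x3 | Output
---------------------
0 | 0 | 0 | 1
0 | 0 | 1 | 0
0 | 1 | 0 | 0
0 | 1 | 1 | 1
1 | 0 | 0 | 1
1 | 0 | 1 | 0
1 | 1 | 0 | 1
1 | 1 | 1 | 0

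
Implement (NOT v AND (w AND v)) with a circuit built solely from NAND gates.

(((v NAND v) NAND ((w NAND v) NAND (w NAND v))) NAND ((v NAND v) NAND ((w NAND v) NAND (w NAND v))))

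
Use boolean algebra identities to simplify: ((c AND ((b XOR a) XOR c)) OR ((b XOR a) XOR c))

By absorption (E OR (E AND v) = E):
= ((b XOR a) XOR c)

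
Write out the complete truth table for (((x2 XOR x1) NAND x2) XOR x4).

x2 | x1 | x4 | Output
---------------------
0 | 0 | 0 | 1
0 | 0 | 1 | 0
0 | 1 | 0 | 1
0 | 1 | 1 | 0
1 | 0 | 0 | 0
1 | 0 | 1 | 1
1 | 1 | 0 | 1
1 | 1 | 1 | 0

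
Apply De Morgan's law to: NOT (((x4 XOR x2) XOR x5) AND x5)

NOT ((x4 XOR x2) XOR x5) OR NOT x5
De Morgan's: NOT(AND of terms) = OR of negations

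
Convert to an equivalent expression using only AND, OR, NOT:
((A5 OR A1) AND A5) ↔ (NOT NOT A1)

(((A5 OR A1) AND A5) AND (NOT NOT A1)) OR (NOT ((A5 OR A1) AND A5) AND NOT A1)
(Biconditional = both true or both false)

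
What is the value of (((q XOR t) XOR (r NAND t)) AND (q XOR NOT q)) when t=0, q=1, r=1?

Substituting: (((1 XOR 0) XOR (1 NAND 0)) AND (1 XOR NOT 1))
= 0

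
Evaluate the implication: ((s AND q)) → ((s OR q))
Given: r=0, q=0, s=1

Antecedent ((s AND q)) = 0; consequent ((s OR q)) = 1.
0 → 1 = 1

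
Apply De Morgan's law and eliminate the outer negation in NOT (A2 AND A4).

NOT A2 OR NOT A4
De Morgan's: NOT(AND of terms) = OR of negations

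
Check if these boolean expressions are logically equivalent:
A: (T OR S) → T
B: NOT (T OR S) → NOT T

No, Inverse is not equivalent to original (counterexample: S=1, T=0)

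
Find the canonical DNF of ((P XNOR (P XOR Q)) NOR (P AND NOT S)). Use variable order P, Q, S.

(NOT P AND Q AND NOT S) OR (NOT P AND Q AND S) OR (P AND Q AND S)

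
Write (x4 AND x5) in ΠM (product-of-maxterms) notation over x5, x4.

ΠM(0, 1, 2) = (x5 OR x4) AND (x5 OR NOT x4) AND (NOT x5 OR x4)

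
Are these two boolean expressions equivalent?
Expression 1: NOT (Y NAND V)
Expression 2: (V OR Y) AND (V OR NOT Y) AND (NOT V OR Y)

Yes, they are equivalent — the two output columns agree on all 4 assignments:
V | Y | Expression 1 | Expression 2
-----------------------------------
0 | 0 | 0 | 0
0 | 1 | 0 | 0
1 | 0 | 0 | 0
1 | 1 | 1 | 1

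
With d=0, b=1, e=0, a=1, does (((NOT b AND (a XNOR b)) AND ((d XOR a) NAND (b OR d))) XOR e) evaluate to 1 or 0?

Substituting: (((NOT 1 AND (1 XNOR 1)) AND ((0 XOR 1) NAND (1 OR 0))) XOR 0)
= 0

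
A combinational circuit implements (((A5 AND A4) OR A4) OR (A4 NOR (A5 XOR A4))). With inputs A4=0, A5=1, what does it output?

Substituting: (((1 AND 0) OR 0) OR (0 NOR (1 XOR 0)))
= 0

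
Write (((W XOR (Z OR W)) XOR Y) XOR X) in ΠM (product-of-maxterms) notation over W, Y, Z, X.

ΠM(0, 3, 5, 6, 8, 10, 13, 15) = (W OR Y OR Z OR X) AND (W OR Y OR NOT Z OR NOT X) AND (W OR NOT Y OR Z OR NOT X) AND (W OR NOT Y OR NOT Z OR X) AND (NOT W OR Y OR Z OR X) AND (NOT W OR Y OR NOT Z OR X) AND (NOT W OR NOT Y OR Z OR NOT X) AND (NOT W OR NOT Y OR NOT Z OR NOT X)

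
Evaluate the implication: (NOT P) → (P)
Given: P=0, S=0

Antecedent (NOT P) = 1; consequent (P) = 0.
1 → 0 = 0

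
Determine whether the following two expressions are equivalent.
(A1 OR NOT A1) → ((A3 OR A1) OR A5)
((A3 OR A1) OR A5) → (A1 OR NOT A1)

No, Converse is not equivalent to original (counterexample: A1=0, A3=0, A5=0)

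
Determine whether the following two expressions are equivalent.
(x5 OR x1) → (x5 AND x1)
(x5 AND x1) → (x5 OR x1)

No, Converse is not equivalent to original (counterexample: x5=0, x1=1)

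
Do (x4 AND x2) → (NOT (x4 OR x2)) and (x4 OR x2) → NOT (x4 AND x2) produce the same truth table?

Yes, Contrapositive is always equivalent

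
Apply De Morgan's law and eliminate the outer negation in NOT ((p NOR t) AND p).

NOT (p NOR t) OR NOT p
De Morgan's: NOT(AND of terms) = OR of negations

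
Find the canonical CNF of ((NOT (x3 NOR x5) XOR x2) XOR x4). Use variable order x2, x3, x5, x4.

(x2 OR x3 OR x5 OR x4) AND (x2 OR x3 OR NOT x5 OR NOT x4) AND (x2 OR NOT x3 OR x5 OR NOT x4) AND (x2 OR NOT x3 OR NOT x5 OR NOT x4) AND (NOT x2 OR x3 OR x5 OR NOT x4) AND (NOT x2 OR x3 OR NOT x5 OR x4) AND (NOT x2 OR NOT x3 OR x5 OR x4) AND (NOT x2 OR NOT x3 OR NOT x5 OR x4)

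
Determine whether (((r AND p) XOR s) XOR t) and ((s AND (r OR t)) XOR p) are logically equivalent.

No. Counterexample: with s=0, r=0, p=0, t=1, Expression 1 = 1 but Expression 2 = 0.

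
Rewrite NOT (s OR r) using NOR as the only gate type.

(((s NOR r) NOR (s NOR r)) NOR ((s NOR r) NOR (s NOR r)))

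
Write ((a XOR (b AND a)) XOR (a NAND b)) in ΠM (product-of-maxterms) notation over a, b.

ΠM(2, 3) = (NOT a OR b) AND (NOT a OR NOT b)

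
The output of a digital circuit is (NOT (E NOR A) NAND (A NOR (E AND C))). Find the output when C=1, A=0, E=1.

Substituting: (NOT (1 NOR 0) NAND (0 NOR (1 AND 1)))
= 1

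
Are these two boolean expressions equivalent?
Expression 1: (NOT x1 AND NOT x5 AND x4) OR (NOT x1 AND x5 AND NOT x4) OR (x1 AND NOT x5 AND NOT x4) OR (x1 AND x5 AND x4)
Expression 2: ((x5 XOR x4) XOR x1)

Yes, they are equivalent — the two output columns agree on all 8 assignments:
x1 | x5 | x4 | Expression 1 | Expression 2
------------------------------------------
0 | 0 | 0 | 0 | 0
0 | 0 | 1 | 1 | 1
0 | 1 | 0 | 1 | 1
0 | 1 | 1 | 0 | 0
1 | 0 | 0 | 1 | 1
1 | 0 | 1 | 0 | 0
1 | 1 | 0 | 0 | 0
1 | 1 | 1 | 1 | 1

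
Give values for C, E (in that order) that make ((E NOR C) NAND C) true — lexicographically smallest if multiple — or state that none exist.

C=0, E=0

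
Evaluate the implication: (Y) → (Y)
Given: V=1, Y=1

Antecedent (Y) = 1; consequent (Y) = 1.
1 → 1 = 1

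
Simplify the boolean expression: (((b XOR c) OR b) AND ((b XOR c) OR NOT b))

By distribution ((E OR v) AND (E OR NOT v) = E):
= (b XOR c)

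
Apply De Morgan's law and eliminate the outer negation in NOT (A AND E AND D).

NOT A OR NOT E OR NOT D
De Morgan's: NOT(AND of terms) = OR of negations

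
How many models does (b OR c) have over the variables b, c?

Satisfying assignments: (0,1), (1,0), (1,1)
Count: 3 out of 4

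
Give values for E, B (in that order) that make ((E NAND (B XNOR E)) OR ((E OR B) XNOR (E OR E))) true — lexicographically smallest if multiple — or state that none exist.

E=0, B=0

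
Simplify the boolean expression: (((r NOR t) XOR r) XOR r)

By XOR self-cancellation ((E XOR v) XOR v = E):
= (r NOR t)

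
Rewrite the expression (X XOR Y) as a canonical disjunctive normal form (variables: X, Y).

(NOT X AND Y) OR (X AND NOT Y)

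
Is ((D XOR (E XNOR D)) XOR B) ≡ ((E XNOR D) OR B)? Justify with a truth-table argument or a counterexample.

No. Counterexample: with B=0, D=1, E=0, Expression 1 = 1 but Expression 2 = 0.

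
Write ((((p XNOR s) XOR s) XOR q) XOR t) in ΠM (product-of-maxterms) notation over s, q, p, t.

ΠM(1, 2, 4, 7, 9, 10, 12, 15) = (s OR q OR p OR NOT t) AND (s OR q OR NOT p OR t) AND (s OR NOT q OR p OR t) AND (s OR NOT q OR NOT p OR NOT t) AND (NOT s OR q OR p OR NOT t) AND (NOT s OR q OR NOT p OR t) AND (NOT s OR NOT q OR p OR t) AND (NOT s OR NOT q OR NOT p OR NOT t)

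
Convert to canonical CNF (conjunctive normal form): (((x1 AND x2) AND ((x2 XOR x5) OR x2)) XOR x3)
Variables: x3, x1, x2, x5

(x3 OR x1 OR x2 OR x5) AND (x3 OR x1 OR x2 OR NOT x5) AND (x3 OR x1 OR NOT x2 OR x5) AND (x3 OR x1 OR NOT x2 OR NOT x5) AND (x3 OR NOT x1 OR x2 OR x5) AND (x3 OR NOT x1 OR x2 OR NOT x5) AND (NOT x3 OR NOT x1 OR NOT x2 OR x5) AND (NOT x3 OR NOT x1 OR NOT x2 OR NOT x5)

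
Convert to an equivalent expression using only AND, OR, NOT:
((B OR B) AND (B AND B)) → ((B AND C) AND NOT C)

NOT ((B OR B) AND (B AND B)) OR ((B AND C) AND NOT C)
(Implication elimination: A → B = NOT A OR B)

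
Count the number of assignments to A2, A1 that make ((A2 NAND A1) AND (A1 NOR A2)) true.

Satisfying assignments: (0,0)
Count: 1 out of 4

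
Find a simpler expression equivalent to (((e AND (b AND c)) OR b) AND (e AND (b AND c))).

By absorption (E AND (E OR v) = E):
= (e AND (b AND c))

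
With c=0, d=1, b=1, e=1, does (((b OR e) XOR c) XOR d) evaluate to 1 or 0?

Substituting: (((1 OR 1) XOR 0) XOR 1)
= 0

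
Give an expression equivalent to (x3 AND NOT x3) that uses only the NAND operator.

((x3 NAND (x3 NAND x3)) NAND (x3 NAND (x3 NAND x3)))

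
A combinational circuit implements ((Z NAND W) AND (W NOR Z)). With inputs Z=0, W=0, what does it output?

Substituting: ((0 NAND 0) AND (0 NOR 0))
= 1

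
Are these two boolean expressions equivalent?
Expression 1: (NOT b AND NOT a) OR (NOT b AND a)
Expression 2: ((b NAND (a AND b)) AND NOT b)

Yes, they are equivalent — the two output columns agree on all 4 assignments:
b | a | Expression 1 | Expression 2
-----------------------------------
0 | 0 | 1 | 1
0 | 1 | 1 | 1
1 | 0 | 0 | 0
1 | 1 | 0 | 0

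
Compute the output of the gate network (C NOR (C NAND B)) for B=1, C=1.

Substituting: (1 NOR (1 NAND 1))
= 0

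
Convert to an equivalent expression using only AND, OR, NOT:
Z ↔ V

(Z AND V) OR (NOT Z AND NOT V)
(Biconditional = both true or both false)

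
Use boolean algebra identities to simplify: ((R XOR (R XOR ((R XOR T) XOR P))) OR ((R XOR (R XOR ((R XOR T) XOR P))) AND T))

By absorption (E OR (E AND v) = E) then XOR self-cancellation ((E XOR v) XOR v = E):
= ((R XOR T) XOR P)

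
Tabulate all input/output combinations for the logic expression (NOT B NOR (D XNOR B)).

B | D | Output
--------------
0 | 0 | 0
0 | 1 | 0
1 | 0 | 1
1 | 1 | 0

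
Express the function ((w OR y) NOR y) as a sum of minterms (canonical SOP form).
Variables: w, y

Σm(0) = (NOT w AND NOT y)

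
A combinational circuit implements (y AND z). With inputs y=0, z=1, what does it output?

Substituting: (0 AND 1)
= 0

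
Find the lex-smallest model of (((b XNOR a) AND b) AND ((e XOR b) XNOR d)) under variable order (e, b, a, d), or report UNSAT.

e=0, b=1, a=1, d=1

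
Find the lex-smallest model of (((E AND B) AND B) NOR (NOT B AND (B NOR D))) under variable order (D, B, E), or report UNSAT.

D=0, B=1, E=0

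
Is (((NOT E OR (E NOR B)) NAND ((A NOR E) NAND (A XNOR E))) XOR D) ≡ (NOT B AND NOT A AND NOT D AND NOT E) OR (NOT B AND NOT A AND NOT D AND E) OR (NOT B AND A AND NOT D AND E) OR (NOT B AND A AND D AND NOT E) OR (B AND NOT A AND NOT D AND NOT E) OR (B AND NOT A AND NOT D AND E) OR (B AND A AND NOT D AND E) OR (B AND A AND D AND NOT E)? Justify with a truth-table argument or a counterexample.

Yes, they are equivalent — the two output columns agree on all 16 assignments:
B | A | D | E | Expression 1 | Expression 2
-------------------------------------------
0 | 0 | 0 | 0 | 1 | 1
0 | 0 | 0 | 1 | 1 | 1
0 | 0 | 1 | 0 | 0 | 0
0 | 0 | 1 | 1 | 0 | 0
0 | 1 | 0 | 0 | 0 | 0
0 | 1 | 0 | 1 | 1 | 1
0 | 1 | 1 | 0 | 1 | 1
0 | 1 | 1 | 1 | 0 | 0
1 | 0 | 0 | 0 | 1 | 1
1 | 0 | 0 | 1 | 1 | 1
1 | 0 | 1 | 0 | 0 | 0
1 | 0 | 1 | 1 | 0 | 0
1 | 1 | 0 | 0 | 0 | 0
1 | 1 | 0 | 1 | 1 | 1
1 | 1 | 1 | 0 | 1 | 1
1 | 1 | 1 | 1 | 0 | 0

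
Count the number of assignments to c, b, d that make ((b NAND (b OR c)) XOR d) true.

Satisfying assignments: (0,0,0), (0,1,1), (1,0,0), (1,1,1)
Count: 4 out of 8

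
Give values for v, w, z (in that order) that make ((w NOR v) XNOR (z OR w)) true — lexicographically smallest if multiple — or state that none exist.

v=0, w=0, z=1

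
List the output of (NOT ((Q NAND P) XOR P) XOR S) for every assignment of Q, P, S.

Q | P | S | Output
------------------
0 | 0 | 0 | 0
0 | 0 | 1 | 1
0 | 1 | 0 | 1
0 | 1 | 1 | 0
1 | 0 | 0 | 0
1 | 0 | 1 | 1
1 | 1 | 0 | 0
1 | 1 | 1 | 1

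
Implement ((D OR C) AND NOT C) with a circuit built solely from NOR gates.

((((D NOR C) NOR (D NOR C)) NOR ((D NOR C) NOR (D NOR C))) NOR ((C NOR C) NOR (C NOR C)))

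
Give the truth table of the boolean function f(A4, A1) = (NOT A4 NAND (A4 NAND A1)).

A4 | A1 | Output
----------------
0 | 0 | 0
0 | 1 | 0
1 | 0 | 1
1 | 1 | 1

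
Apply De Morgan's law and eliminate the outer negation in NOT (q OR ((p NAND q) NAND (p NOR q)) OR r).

NOT q AND NOT ((p NAND q) NAND (p NOR q)) AND NOT r
De Morgan's: NOT(OR of terms) = AND of negations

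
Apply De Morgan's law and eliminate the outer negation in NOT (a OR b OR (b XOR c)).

NOT a AND NOT b AND NOT (b XOR c)
De Morgan's: NOT(OR of terms) = AND of negations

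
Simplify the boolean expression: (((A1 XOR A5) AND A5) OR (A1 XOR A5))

By absorption (E OR (E AND v) = E):
= (A1 XOR A5)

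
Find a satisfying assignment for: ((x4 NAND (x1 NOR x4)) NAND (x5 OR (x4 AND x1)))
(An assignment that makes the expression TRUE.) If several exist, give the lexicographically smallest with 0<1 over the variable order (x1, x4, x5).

x1=0, x4=0, x5=0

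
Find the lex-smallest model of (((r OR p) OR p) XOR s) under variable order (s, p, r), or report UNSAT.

s=0, p=0, r=1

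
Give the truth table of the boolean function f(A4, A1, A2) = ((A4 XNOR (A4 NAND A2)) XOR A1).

A4 | A1 | A2 | Output
---------------------
0 | 0 | 0 | 0
0 | 0 | 1 | 0
0 | 1 | 0 | 1
0 | 1 | 1 | 1
1 | 0 | 0 | 1
1 | 0 | 1 | 0
1 | 1 | 0 | 0
1 | 1 | 1 | 1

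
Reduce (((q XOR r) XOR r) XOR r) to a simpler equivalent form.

By XOR self-cancellation ((E XOR v) XOR v = E):
= (q XOR r)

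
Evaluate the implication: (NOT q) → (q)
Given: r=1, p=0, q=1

Antecedent (NOT q) = 0; consequent (q) = 1.
0 → 1 = 1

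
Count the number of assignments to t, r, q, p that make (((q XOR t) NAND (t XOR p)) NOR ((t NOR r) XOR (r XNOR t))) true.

Satisfying assignments: (0,0,1,1), (0,1,1,1), (1,0,0,0)
Count: 3 out of 16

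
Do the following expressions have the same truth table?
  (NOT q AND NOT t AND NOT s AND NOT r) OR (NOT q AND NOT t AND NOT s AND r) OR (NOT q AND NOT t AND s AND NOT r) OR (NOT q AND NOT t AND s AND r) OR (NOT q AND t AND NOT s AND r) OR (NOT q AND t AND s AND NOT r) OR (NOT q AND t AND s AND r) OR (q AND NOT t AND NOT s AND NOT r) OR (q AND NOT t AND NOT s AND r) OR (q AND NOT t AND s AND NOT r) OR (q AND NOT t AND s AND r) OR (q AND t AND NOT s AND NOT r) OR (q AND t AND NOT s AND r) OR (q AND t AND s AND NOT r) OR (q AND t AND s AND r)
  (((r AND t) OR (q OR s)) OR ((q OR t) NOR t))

Yes, they are equivalent — the two output columns agree on all 16 assignments:
q | t | s | r | Expression 1 | Expression 2
-------------------------------------------
0 | 0 | 0 | 0 | 1 | 1
0 | 0 | 0 | 1 | 1 | 1
0 | 0 | 1 | 0 | 1 | 1
0 | 0 | 1 | 1 | 1 | 1
0 | 1 | 0 | 0 | 0 | 0
0 | 1 | 0 | 1 | 1 | 1
0 | 1 | 1 | 0 | 1 | 1
0 | 1 | 1 | 1 | 1 | 1
1 | 0 | 0 | 0 | 1 | 1
1 | 0 | 0 | 1 | 1 | 1
1 | 0 | 1 | 0 | 1 | 1
1 | 0 | 1 | 1 | 1 | 1
1 | 1 | 0 | 0 | 1 | 1
1 | 1 | 0 | 1 | 1 | 1
1 | 1 | 1 | 0 | 1 | 1
1 | 1 | 1 | 1 | 1 | 1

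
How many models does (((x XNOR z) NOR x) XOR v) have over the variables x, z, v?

Satisfying assignments: (0,0,1), (0,1,0), (1,0,1), (1,1,1)
Count: 4 out of 8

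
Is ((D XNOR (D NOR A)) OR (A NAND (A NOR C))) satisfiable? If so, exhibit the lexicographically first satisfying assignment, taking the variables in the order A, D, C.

A=0, D=0, C=0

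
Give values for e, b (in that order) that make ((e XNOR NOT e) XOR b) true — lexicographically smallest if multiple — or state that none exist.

e=0, b=1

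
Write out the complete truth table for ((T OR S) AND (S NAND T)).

T | S | Output
--------------
0 | 0 | 0
0 | 1 | 1
1 | 0 | 1
1 | 1 | 0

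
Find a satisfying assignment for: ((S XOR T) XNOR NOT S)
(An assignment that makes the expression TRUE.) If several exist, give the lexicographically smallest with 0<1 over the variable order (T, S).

T=1, S=0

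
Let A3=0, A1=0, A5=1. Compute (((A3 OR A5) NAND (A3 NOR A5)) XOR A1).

Substituting: (((0 OR 1) NAND (0 NOR 1)) XOR 0)
= 1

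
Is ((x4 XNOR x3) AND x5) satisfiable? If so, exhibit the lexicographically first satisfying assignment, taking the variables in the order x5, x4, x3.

x5=1, x4=0, x3=0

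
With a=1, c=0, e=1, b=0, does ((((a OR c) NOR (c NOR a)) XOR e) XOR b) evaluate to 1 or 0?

Substituting: ((((1 OR 0) NOR (0 NOR 1)) XOR 1) XOR 0)
= 1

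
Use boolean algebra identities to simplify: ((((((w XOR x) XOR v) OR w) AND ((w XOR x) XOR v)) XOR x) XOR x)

By XOR self-cancellation ((E XOR v) XOR v = E) then absorption (E AND (E OR v) = E):
= ((w XOR x) XOR v)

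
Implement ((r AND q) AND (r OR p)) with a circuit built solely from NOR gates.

((((r NOR r) NOR (q NOR q)) NOR ((r NOR r) NOR (q NOR q))) NOR (((r NOR p) NOR (r NOR p)) NOR ((r NOR p) NOR (r NOR p))))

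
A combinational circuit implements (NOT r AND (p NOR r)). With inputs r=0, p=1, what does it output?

Substituting: (NOT 0 AND (1 NOR 0))
= 0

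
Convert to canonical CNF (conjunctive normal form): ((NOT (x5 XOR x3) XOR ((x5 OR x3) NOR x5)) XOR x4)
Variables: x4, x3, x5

(x4 OR x3 OR x5) AND (x4 OR x3 OR NOT x5) AND (x4 OR NOT x3 OR x5) AND (NOT x4 OR NOT x3 OR NOT x5)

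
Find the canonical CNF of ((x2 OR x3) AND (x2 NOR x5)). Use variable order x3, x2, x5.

(x3 OR x2 OR x5) AND (x3 OR x2 OR NOT x5) AND (x3 OR NOT x2 OR x5) AND (x3 OR NOT x2 OR NOT x5) AND (NOT x3 OR x2 OR NOT x5) AND (NOT x3 OR NOT x2 OR x5) AND (NOT x3 OR NOT x2 OR NOT x5)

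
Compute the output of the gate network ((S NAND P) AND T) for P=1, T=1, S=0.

Substituting: ((0 NAND 1) AND 1)
= 1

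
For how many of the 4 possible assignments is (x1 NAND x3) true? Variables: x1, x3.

Satisfying assignments: (0,0), (0,1), (1,0)
Count: 3 out of 4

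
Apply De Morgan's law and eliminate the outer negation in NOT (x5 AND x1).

NOT x5 OR NOT x1
De Morgan's: NOT(AND of terms) = OR of negations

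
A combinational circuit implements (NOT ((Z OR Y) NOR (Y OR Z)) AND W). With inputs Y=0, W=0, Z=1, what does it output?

Substituting: (NOT ((1 OR 0) NOR (0 OR 1)) AND 0)
= 0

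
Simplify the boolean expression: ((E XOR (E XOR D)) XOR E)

By XOR self-cancellation ((E XOR v) XOR v = E):
= (E XOR D)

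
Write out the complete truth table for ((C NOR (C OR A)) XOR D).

C | A | D | Output
------------------
0 | 0 | 0 | 1
0 | 0 | 1 | 0
0 | 1 | 0 | 0
0 | 1 | 1 | 1
1 | 0 | 0 | 0
1 | 0 | 1 | 1
1 | 1 | 0 | 0
1 | 1 | 1 | 1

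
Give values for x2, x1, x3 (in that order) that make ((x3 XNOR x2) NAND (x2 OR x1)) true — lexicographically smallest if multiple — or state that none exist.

x2=0, x1=0, x3=0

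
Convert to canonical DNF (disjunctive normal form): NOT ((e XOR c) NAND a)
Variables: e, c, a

(NOT e AND c AND a) OR (e AND NOT c AND a)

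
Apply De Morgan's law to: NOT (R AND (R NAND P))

NOT R OR NOT (R NAND P)
De Morgan's: NOT(AND of terms) = OR of negations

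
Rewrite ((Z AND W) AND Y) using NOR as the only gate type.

((((Z NOR Z) NOR (W NOR W)) NOR ((Z NOR Z) NOR (W NOR W))) NOR (Y NOR Y))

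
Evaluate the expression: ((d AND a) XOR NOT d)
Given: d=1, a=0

Substituting: ((1 AND 0) XOR NOT 1)
= 0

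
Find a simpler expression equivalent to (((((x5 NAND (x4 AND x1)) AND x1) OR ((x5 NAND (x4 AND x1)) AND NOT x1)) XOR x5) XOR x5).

By XOR self-cancellation ((E XOR v) XOR v = E) then distribution ((E AND v) OR (E AND NOT v) = E):
= (x5 NAND (x4 AND x1))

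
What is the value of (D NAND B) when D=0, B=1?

Substituting: (0 NAND 1)
= 1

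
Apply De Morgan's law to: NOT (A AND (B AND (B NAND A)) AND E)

NOT A OR NOT (B AND (B NAND A)) OR NOT E
De Morgan's: NOT(AND of terms) = OR of negations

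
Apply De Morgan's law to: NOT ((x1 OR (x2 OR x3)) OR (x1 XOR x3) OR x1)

NOT (x1 OR (x2 OR x3)) AND NOT (x1 XOR x3) AND NOT x1
De Morgan's: NOT(OR of terms) = AND of negations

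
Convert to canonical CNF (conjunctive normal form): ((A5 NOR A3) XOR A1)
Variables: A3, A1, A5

(A3 OR A1 OR NOT A5) AND (A3 OR NOT A1 OR A5) AND (NOT A3 OR A1 OR A5) AND (NOT A3 OR A1 OR NOT A5)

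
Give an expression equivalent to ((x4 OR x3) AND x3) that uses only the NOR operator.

((((x4 NOR x3) NOR (x4 NOR x3)) NOR ((x4 NOR x3) NOR (x4 NOR x3))) NOR (x3 NOR x3))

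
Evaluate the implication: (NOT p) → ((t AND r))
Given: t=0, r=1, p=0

Antecedent (NOT p) = 1; consequent ((t AND r)) = 0.
1 → 0 = 0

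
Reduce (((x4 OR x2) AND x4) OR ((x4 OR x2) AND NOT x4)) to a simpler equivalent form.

By distribution ((E AND v) OR (E AND NOT v) = E):
= (x4 OR x2)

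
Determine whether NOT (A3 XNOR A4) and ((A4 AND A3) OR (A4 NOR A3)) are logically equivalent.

No. Counterexample: with A4=0, A3=0, Expression 1 = 0 but Expression 2 = 1.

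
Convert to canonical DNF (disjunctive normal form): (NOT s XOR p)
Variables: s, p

(NOT s AND NOT p) OR (s AND p)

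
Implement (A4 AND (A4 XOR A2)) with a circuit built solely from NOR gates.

((A4 NOR A4) NOR (((((A4 NOR A2) NOR (A4 NOR A2)) NOR ((A4 NOR A2) NOR (A4 NOR A2))) NOR ((((A4 NOR A4) NOR (A2 NOR A2)) NOR ((A4 NOR A4) NOR (A2 NOR A2))) NOR (((A4 NOR A4) NOR (A2 NOR A2)) NOR ((A4 NOR A4) NOR (A2 NOR A2))))) NOR ((((A4 NOR A2) NOR (A4 NOR A2)) NOR ((A4 NOR A2) NOR (A4 NOR A2))) NOR ((((A4 NOR A4) NOR (A2 NOR A2)) NOR ((A4 NOR A4) NOR (A2 NOR A2))) NOR (((A4 NOR A4) NOR (A2 NOR A2)) NOR ((A4 NOR A4) NOR (A2 NOR A2)))))))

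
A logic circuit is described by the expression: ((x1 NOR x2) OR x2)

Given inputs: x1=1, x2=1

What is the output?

Substituting: ((1 NOR 1) OR 1)
= 1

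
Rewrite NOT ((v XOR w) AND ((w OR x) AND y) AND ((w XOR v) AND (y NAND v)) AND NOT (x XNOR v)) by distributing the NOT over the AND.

NOT (v XOR w) OR NOT ((w OR x) AND y) OR NOT ((w XOR v) AND (y NAND v)) OR (x XNOR v)
De Morgan's: NOT(AND of terms) = OR of negations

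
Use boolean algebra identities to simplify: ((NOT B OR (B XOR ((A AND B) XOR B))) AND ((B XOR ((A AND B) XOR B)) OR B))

By distribution ((E OR v) AND (E OR NOT v) = E) then XOR self-cancellation ((E XOR v) XOR v = E):
= (A AND B)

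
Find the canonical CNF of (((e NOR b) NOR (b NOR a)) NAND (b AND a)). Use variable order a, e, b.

(NOT a OR e OR NOT b) AND (NOT a OR NOT e OR NOT b)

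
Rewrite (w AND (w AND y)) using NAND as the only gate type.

((w NAND ((w NAND y) NAND (w NAND y))) NAND (w NAND ((w NAND y) NAND (w NAND y))))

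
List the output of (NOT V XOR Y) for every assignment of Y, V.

Y | V | Output
--------------
0 | 0 | 1
0 | 1 | 0
1 | 0 | 0
1 | 1 | 1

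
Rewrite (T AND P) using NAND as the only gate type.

((T NAND P) NAND (T NAND P))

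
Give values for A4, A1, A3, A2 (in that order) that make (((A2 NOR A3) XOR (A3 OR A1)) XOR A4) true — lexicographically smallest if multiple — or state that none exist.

A4=0, A1=0, A3=0, A2=0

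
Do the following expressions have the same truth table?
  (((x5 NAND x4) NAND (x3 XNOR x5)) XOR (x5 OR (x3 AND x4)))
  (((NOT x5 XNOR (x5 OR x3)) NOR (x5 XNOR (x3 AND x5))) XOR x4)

No. Counterexample: with x3=0, x5=0, x4=1, Expression 1 = 0 but Expression 2 = 1.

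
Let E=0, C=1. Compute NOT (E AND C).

Substituting: NOT (0 AND 1)
= 1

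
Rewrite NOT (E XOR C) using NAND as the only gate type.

(((E NAND (E NAND C)) NAND (C NAND (E NAND C))) NAND ((E NAND (E NAND C)) NAND (C NAND (E NAND C))))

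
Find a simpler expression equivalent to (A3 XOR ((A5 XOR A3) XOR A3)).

By XOR self-cancellation ((E XOR v) XOR v = E):
= (A5 XOR A3)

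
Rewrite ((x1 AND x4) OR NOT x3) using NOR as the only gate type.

((((x1 NOR x1) NOR (x4 NOR x4)) NOR (x3 NOR x3)) NOR (((x1 NOR x1) NOR (x4 NOR x4)) NOR (x3 NOR x3)))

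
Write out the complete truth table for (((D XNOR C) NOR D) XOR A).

A | D | C | Output
------------------
0 | 0 | 0 | 0
0 | 0 | 1 | 1
0 | 1 | 0 | 0
0 | 1 | 1 | 0
1 | 0 | 0 | 1
1 | 0 | 1 | 0
1 | 1 | 0 | 1
1 | 1 | 1 | 1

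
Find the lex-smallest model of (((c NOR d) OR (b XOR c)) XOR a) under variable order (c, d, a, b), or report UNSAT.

c=0, d=0, a=0, b=0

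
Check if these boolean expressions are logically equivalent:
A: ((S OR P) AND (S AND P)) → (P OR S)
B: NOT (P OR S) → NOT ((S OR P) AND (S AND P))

Yes, Contrapositive is always equivalent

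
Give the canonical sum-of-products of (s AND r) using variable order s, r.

Σm(3) = (s AND r)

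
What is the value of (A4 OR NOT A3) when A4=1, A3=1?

Substituting: (1 OR NOT 1)
= 1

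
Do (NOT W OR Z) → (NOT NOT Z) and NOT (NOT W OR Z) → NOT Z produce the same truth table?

No, Inverse is not equivalent to original (counterexample: W=0, Z=0)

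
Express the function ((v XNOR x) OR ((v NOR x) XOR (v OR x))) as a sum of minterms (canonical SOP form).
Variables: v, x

Σm(0, 1, 2, 3) = (NOT v AND NOT x) OR (NOT v AND x) OR (v AND NOT x) OR (v AND x)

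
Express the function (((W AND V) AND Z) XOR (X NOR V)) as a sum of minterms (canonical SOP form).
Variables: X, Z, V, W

Σm(0, 1, 4, 5, 7, 15) = (NOT X AND NOT Z AND NOT V AND NOT W) OR (NOT X AND NOT Z AND NOT V AND W) OR (NOT X AND Z AND NOT V AND NOT W) OR (NOT X AND Z AND NOT V AND W) OR (NOT X AND Z AND V AND W) OR (X AND Z AND V AND W)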